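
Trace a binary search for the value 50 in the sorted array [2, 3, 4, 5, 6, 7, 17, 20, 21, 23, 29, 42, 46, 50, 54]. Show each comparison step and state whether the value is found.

Binary search for 50 in [2, 3, 4, 5, 6, 7, 17, 20, 21, 23, 29, 42, 46, 50, 54]:

lo=0, hi=14, mid=7, arr[mid]=20 -> 20 < 50, search right half
lo=8, hi=14, mid=11, arr[mid]=42 -> 42 < 50, search right half
lo=12, hi=14, mid=13, arr[mid]=50 -> Found target at index 13!

Binary search finds 50 at index 13 after 3 comparisons. The search repeatedly halves the search space by comparing with the middle element.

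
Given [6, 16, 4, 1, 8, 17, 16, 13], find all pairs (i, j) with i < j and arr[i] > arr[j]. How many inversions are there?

Finding inversions in [6, 16, 4, 1, 8, 17, 16, 13]:

(0, 2): arr[0]=6 > arr[2]=4
(0, 3): arr[0]=6 > arr[3]=1
(1, 2): arr[1]=16 > arr[2]=4
(1, 3): arr[1]=16 > arr[3]=1
(1, 4): arr[1]=16 > arr[4]=8
(1, 7): arr[1]=16 > arr[7]=13
(2, 3): arr[2]=4 > arr[3]=1
(5, 6): arr[5]=17 > arr[6]=16
(5, 7): arr[5]=17 > arr[7]=13
(6, 7): arr[6]=16 > arr[7]=13

Total inversions: 10

The array has 10 inversion(s): (0,2), (0,3), (1,2), (1,3), (1,4), (1,7), (2,3), (5,6), (5,7), (6,7). Each pair (i,j) satisfies i < j and arr[i] > arr[j].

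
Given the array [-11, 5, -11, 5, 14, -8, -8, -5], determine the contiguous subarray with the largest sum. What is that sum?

Using Kadane's algorithm on [-11, 5, -11, 5, 14, -8, -8, -5]:

Scanning through the array:
Position 1 (value 5): max_ending_here = 5, max_so_far = 5
Position 2 (value -11): max_ending_here = -6, max_so_far = 5
Position 3 (value 5): max_ending_here = 5, max_so_far = 5
Position 4 (value 14): max_ending_here = 19, max_so_far = 19
Position 5 (value -8): max_ending_here = 11, max_so_far = 19
Position 6 (value -8): max_ending_here = 3, max_so_far = 19
Position 7 (value -5): max_ending_here = -2, max_so_far = 19

Maximum subarray: [5, 14]
Maximum sum: 19

The maximum subarray is [5, 14] with sum 19. This subarray runs from index 3 to index 4.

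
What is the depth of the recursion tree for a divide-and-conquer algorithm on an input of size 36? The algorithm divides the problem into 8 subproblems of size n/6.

For divide and conquer with division factor 6:

Problem sizes at each level:
Level 0: 36
Level 1: 6
Level 2: 1

The root is level 0 and the size-1 base case is level 2 (the tree spans levels 0 through 2, i.e. 3 levels counting the root), so the depth is the number of divisions: log_6(36) = 2

The recursion tree depth is log_6(36) = 2. At each level, the problem size is divided by 6, so it takes 2 divisions to reduce to a base case of size 1. The algorithm makes 8 recursive calls at each level.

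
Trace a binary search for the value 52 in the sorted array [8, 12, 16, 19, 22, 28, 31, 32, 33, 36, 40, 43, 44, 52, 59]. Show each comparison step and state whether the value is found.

Binary search for 52 in [8, 12, 16, 19, 22, 28, 31, 32, 33, 36, 40, 43, 44, 52, 59]:

lo=0, hi=14, mid=7, arr[mid]=32 -> 32 < 52, search right half
lo=8, hi=14, mid=11, arr[mid]=43 -> 43 < 52, search right half
lo=12, hi=14, mid=13, arr[mid]=52 -> Found target at index 13!

Binary search finds 52 at index 13 after 3 comparisons. The search repeatedly halves the search space by comparing with the middle element.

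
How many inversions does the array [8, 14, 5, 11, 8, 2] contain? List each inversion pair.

Finding inversions in [8, 14, 5, 11, 8, 2]:

(0, 2): arr[0]=8 > arr[2]=5
(0, 5): arr[0]=8 > arr[5]=2
(1, 2): arr[1]=14 > arr[2]=5
(1, 3): arr[1]=14 > arr[3]=11
(1, 4): arr[1]=14 > arr[4]=8
(1, 5): arr[1]=14 > arr[5]=2
(2, 5): arr[2]=5 > arr[5]=2
(3, 4): arr[3]=11 > arr[4]=8
(3, 5): arr[3]=11 > arr[5]=2
(4, 5): arr[4]=8 > arr[5]=2

Total inversions: 10

The array has 10 inversion(s): (0,2), (0,5), (1,2), (1,3), (1,4), (1,5), (2,5), (3,4), (3,5), (4,5). Each pair (i,j) satisfies i < j and arr[i] > arr[j].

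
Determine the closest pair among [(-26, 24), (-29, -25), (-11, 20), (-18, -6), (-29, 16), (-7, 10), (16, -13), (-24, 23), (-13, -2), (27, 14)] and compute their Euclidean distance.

Computing all pairwise distances among 10 points:

d((-26, 24), (-29, -25)) = 49.0918
d((-26, 24), (-11, 20)) = 15.5242
d((-26, 24), (-18, -6)) = 31.0483
d((-26, 24), (-29, 16)) = 8.544
d((-26, 24), (-7, 10)) = 23.6008
d((-26, 24), (16, -13)) = 55.9732
d((-26, 24), (-24, 23)) = 2.2361 <-- minimum
d((-26, 24), (-13, -2)) = 29.0689
d((-26, 24), (27, 14)) = 53.9351
d((-29, -25), (-11, 20)) = 48.4665
d((-29, -25), (-18, -6)) = 21.9545
d((-29, -25), (-29, 16)) = 41.0
d((-29, -25), (-7, 10)) = 41.3401
d((-29, -25), (16, -13)) = 46.5725
d((-29, -25), (-24, 23)) = 48.2597
d((-29, -25), (-13, -2)) = 28.0179
d((-29, -25), (27, 14)) = 68.2422
d((-11, 20), (-18, -6)) = 26.9258
d((-11, 20), (-29, 16)) = 18.4391
d((-11, 20), (-7, 10)) = 10.7703
d((-11, 20), (16, -13)) = 42.638
d((-11, 20), (-24, 23)) = 13.3417
d((-11, 20), (-13, -2)) = 22.0907
d((-11, 20), (27, 14)) = 38.4708
d((-18, -6), (-29, 16)) = 24.5967
d((-18, -6), (-7, 10)) = 19.4165
d((-18, -6), (16, -13)) = 34.7131
d((-18, -6), (-24, 23)) = 29.6142
d((-18, -6), (-13, -2)) = 6.4031
d((-18, -6), (27, 14)) = 49.2443
d((-29, 16), (-7, 10)) = 22.8035
d((-29, 16), (16, -13)) = 53.535
d((-29, 16), (-24, 23)) = 8.6023
d((-29, 16), (-13, -2)) = 24.0832
d((-29, 16), (27, 14)) = 56.0357
d((-7, 10), (16, -13)) = 32.5269
d((-7, 10), (-24, 23)) = 21.4009
d((-7, 10), (-13, -2)) = 13.4164
d((-7, 10), (27, 14)) = 34.2345
d((16, -13), (-24, 23)) = 53.8145
d((16, -13), (-13, -2)) = 31.0161
d((16, -13), (27, 14)) = 29.1548
d((-24, 23), (-13, -2)) = 27.313
d((-24, 23), (27, 14)) = 51.788
d((-13, -2), (27, 14)) = 43.0813

Closest pair: (-26, 24) and (-24, 23) with distance 2.2361

The closest pair is (-26, 24) and (-24, 23) with Euclidean distance 2.2361. For 10 points, brute-force pairwise comparison is shown above. For large n, the divide-and-conquer algorithm (sort by x, recurse on halves, check the dividing strip) achieves O(n log n).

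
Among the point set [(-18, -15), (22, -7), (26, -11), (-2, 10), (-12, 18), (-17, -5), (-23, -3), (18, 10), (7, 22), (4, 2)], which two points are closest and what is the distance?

Computing all pairwise distances among 10 points:

d((-18, -15), (22, -7)) = 40.7922
d((-18, -15), (26, -11)) = 44.1814
d((-18, -15), (-2, 10)) = 29.6816
d((-18, -15), (-12, 18)) = 33.541
d((-18, -15), (-17, -5)) = 10.0499
d((-18, -15), (-23, -3)) = 13.0
d((-18, -15), (18, 10)) = 43.8292
d((-18, -15), (7, 22)) = 44.6542
d((-18, -15), (4, 2)) = 27.8029
d((22, -7), (26, -11)) = 5.6569 <-- minimum
d((22, -7), (-2, 10)) = 29.4109
d((22, -7), (-12, 18)) = 42.2019
d((22, -7), (-17, -5)) = 39.0512
d((22, -7), (-23, -3)) = 45.1774
d((22, -7), (18, 10)) = 17.4642
d((22, -7), (7, 22)) = 32.6497
d((22, -7), (4, 2)) = 20.1246
d((26, -11), (-2, 10)) = 35.0
d((26, -11), (-12, 18)) = 47.8017
d((26, -11), (-17, -5)) = 43.4166
d((26, -11), (-23, -3)) = 49.6488
d((26, -11), (18, 10)) = 22.4722
d((26, -11), (7, 22)) = 38.0789
d((26, -11), (4, 2)) = 25.5539
d((-2, 10), (-12, 18)) = 12.8062
d((-2, 10), (-17, -5)) = 21.2132
d((-2, 10), (-23, -3)) = 24.6982
d((-2, 10), (18, 10)) = 20.0
d((-2, 10), (7, 22)) = 15.0
d((-2, 10), (4, 2)) = 10.0
d((-12, 18), (-17, -5)) = 23.5372
d((-12, 18), (-23, -3)) = 23.7065
d((-12, 18), (18, 10)) = 31.0483
d((-12, 18), (7, 22)) = 19.4165
d((-12, 18), (4, 2)) = 22.6274
d((-17, -5), (-23, -3)) = 6.3246
d((-17, -5), (18, 10)) = 38.0789
d((-17, -5), (7, 22)) = 36.1248
d((-17, -5), (4, 2)) = 22.1359
d((-23, -3), (18, 10)) = 43.0116
d((-23, -3), (7, 22)) = 39.0512
d((-23, -3), (4, 2)) = 27.4591
d((18, 10), (7, 22)) = 16.2788
d((18, 10), (4, 2)) = 16.1245
d((7, 22), (4, 2)) = 20.2237

Closest pair: (22, -7) and (26, -11) with distance 5.6569

The closest pair is (22, -7) and (26, -11) with Euclidean distance 5.6569. For 10 points, brute-force pairwise comparison is shown above. For large n, the divide-and-conquer algorithm (sort by x, recurse on halves, check the dividing strip) achieves O(n log n).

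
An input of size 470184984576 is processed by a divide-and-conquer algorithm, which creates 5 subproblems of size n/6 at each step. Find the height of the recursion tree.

For divide and conquer with division factor 6:

Problem sizes at each level:
Level 0: 470184984576
Level 1: 78364164096
Level 2: 13060694016
Level 3: 2176782336
Level 4: 362797056
Level 5: 60466176
Level 6: 10077696
Level 7: 1679616
Level 8: 279936
Level 9: 46656
Level 10: 7776
Level 11: 1296
Level 12: 216
Level 13: 36
Level 14: 6
Level 15: 1

The root is level 0 and the size-1 base case is level 15 (the tree spans levels 0 through 15, i.e. 16 levels counting the root), so the depth is the number of divisions: log_6(470184984576) = 15

The recursion tree depth is log_6(470184984576) = 15. At each level, the problem size is divided by 6, so it takes 15 divisions to reduce to a base case of size 1. The algorithm makes 5 recursive calls at each level.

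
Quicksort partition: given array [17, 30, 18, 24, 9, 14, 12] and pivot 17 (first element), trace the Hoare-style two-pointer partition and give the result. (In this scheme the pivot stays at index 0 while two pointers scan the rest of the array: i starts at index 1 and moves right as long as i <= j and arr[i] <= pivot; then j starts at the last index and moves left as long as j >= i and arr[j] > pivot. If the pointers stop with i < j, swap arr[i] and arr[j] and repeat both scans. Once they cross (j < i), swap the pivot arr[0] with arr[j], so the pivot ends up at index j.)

Hoare-style two-pointer partition with pivot = 17:

Initial array: [17, 30, 18, 24, 9, 14, 12]

Pointers start at i = 1, j = 6.
i stops at index 1 (arr[1]=30 > 17), j stops at index 6 (arr[6]=12 <= 17): swap arr[1] and arr[6], array becomes [17, 12, 18, 24, 9, 14, 30]
i stops at index 2 (arr[2]=18 > 17), j stops at index 5 (arr[5]=14 <= 17): swap arr[2] and arr[5], array becomes [17, 12, 14, 24, 9, 18, 30]
i stops at index 3 (arr[3]=24 > 17), j stops at index 4 (arr[4]=9 <= 17): swap arr[3] and arr[4], array becomes [17, 12, 14, 9, 24, 18, 30]
i ends at 4, j ends at 3: the pointers have crossed (j < i), so scanning stops.

Swap pivot arr[0] with arr[3] to place pivot at position 3: [9, 12, 14, 17, 24, 18, 30]
Pivot position: 3

After partitioning with pivot 17, the array becomes [9, 12, 14, 17, 24, 18, 30]. The pivot is placed at index 3. All elements to the left of the pivot are <= 17, and all elements to the right are > 17.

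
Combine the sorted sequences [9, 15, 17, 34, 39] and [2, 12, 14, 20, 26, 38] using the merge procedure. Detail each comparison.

Merging process:

Compare 9 vs 2: take 2 from right. Merged: [2]
Compare 9 vs 12: take 9 from left. Merged: [2, 9]
Compare 15 vs 12: take 12 from right. Merged: [2, 9, 12]
Compare 15 vs 14: take 14 from right. Merged: [2, 9, 12, 14]
Compare 15 vs 20: take 15 from left. Merged: [2, 9, 12, 14, 15]
Compare 17 vs 20: take 17 from left. Merged: [2, 9, 12, 14, 15, 17]
Compare 34 vs 20: take 20 from right. Merged: [2, 9, 12, 14, 15, 17, 20]
Compare 34 vs 26: take 26 from right. Merged: [2, 9, 12, 14, 15, 17, 20, 26]
Compare 34 vs 38: take 34 from left. Merged: [2, 9, 12, 14, 15, 17, 20, 26, 34]
Compare 39 vs 38: take 38 from right. Merged: [2, 9, 12, 14, 15, 17, 20, 26, 34, 38]
Append remaining from left: [39]. Merged: [2, 9, 12, 14, 15, 17, 20, 26, 34, 38, 39]

Final merged array: [2, 9, 12, 14, 15, 17, 20, 26, 34, 38, 39]
Total comparisons: 10

The merged array is [2, 9, 12, 14, 15, 17, 20, 26, 34, 38, 39], requiring 10 comparisons. The merge step runs in O(n) time where n is the total number of elements.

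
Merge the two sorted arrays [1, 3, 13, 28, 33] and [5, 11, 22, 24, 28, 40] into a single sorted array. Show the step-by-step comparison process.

Merging process:

Compare 1 vs 5: take 1 from left. Merged: [1]
Compare 3 vs 5: take 3 from left. Merged: [1, 3]
Compare 13 vs 5: take 5 from right. Merged: [1, 3, 5]
Compare 13 vs 11: take 11 from right. Merged: [1, 3, 5, 11]
Compare 13 vs 22: take 13 from left. Merged: [1, 3, 5, 11, 13]
Compare 28 vs 22: take 22 from right. Merged: [1, 3, 5, 11, 13, 22]
Compare 28 vs 24: take 24 from right. Merged: [1, 3, 5, 11, 13, 22, 24]
Compare 28 vs 28: take 28 from left. Merged: [1, 3, 5, 11, 13, 22, 24, 28]
Compare 33 vs 28: take 28 from right. Merged: [1, 3, 5, 11, 13, 22, 24, 28, 28]
Compare 33 vs 40: take 33 from left. Merged: [1, 3, 5, 11, 13, 22, 24, 28, 28, 33]
Append remaining from right: [40]. Merged: [1, 3, 5, 11, 13, 22, 24, 28, 28, 33, 40]

Final merged array: [1, 3, 5, 11, 13, 22, 24, 28, 28, 33, 40]
Total comparisons: 10

The merged array is [1, 3, 5, 11, 13, 22, 24, 28, 28, 33, 40], requiring 10 comparisons. The merge step runs in O(n) time where n is the total number of elements.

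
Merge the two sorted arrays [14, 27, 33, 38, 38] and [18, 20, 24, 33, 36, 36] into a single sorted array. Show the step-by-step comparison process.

Merging process:

Compare 14 vs 18: take 14 from left. Merged: [14]
Compare 27 vs 18: take 18 from right. Merged: [14, 18]
Compare 27 vs 20: take 20 from right. Merged: [14, 18, 20]
Compare 27 vs 24: take 24 from right. Merged: [14, 18, 20, 24]
Compare 27 vs 33: take 27 from left. Merged: [14, 18, 20, 24, 27]
Compare 33 vs 33: take 33 from left. Merged: [14, 18, 20, 24, 27, 33]
Compare 38 vs 33: take 33 from right. Merged: [14, 18, 20, 24, 27, 33, 33]
Compare 38 vs 36: take 36 from right. Merged: [14, 18, 20, 24, 27, 33, 33, 36]
Compare 38 vs 36: take 36 from right. Merged: [14, 18, 20, 24, 27, 33, 33, 36, 36]
Append remaining from left: [38, 38]. Merged: [14, 18, 20, 24, 27, 33, 33, 36, 36, 38, 38]

Final merged array: [14, 18, 20, 24, 27, 33, 33, 36, 36, 38, 38]
Total comparisons: 9

The merged array is [14, 18, 20, 24, 27, 33, 33, 36, 36, 38, 38], requiring 9 comparisons. The merge step runs in O(n) time where n is the total number of elements.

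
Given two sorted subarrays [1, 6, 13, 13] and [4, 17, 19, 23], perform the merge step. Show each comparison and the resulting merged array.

Merging process:

Compare 1 vs 4: take 1 from left. Merged: [1]
Compare 6 vs 4: take 4 from right. Merged: [1, 4]
Compare 6 vs 17: take 6 from left. Merged: [1, 4, 6]
Compare 13 vs 17: take 13 from left. Merged: [1, 4, 6, 13]
Compare 13 vs 17: take 13 from left. Merged: [1, 4, 6, 13, 13]
Append remaining from right: [17, 19, 23]. Merged: [1, 4, 6, 13, 13, 17, 19, 23]

Final merged array: [1, 4, 6, 13, 13, 17, 19, 23]
Total comparisons: 5

The merged array is [1, 4, 6, 13, 13, 17, 19, 23], requiring 5 comparisons. The merge step runs in O(n) time where n is the total number of elements.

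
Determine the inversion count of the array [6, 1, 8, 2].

Finding inversions in [6, 1, 8, 2]:

(0, 1): arr[0]=6 > arr[1]=1
(0, 3): arr[0]=6 > arr[3]=2
(2, 3): arr[2]=8 > arr[3]=2

Total inversions: 3

The array has 3 inversion(s): (0,1), (0,3), (2,3). Each pair (i,j) satisfies i < j and arr[i] > arr[j].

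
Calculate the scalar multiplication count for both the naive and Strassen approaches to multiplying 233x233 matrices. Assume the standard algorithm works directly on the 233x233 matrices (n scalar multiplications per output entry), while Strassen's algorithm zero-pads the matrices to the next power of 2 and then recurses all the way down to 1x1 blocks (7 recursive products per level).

Matrix multiplication for 233x233 matrices:

Strassen's algorithm requires power-of-2 dimensions. Pad 233x233 to 256x256 (next power of 2).

Standard algorithm: 233^3 = 12649337 multiplications
Strassen's algorithm: 7^(log2(256)) = 7^8 = 5764801 multiplications
Savings: 12649337 - 5764801 = 6884536 multiplications

Standard: 12649337 multiplications (233^3). Strassen: 5764801 multiplications (7^8, after padding to 256x256). Strassen reduces 8 recursive multiplications to 7 at each level.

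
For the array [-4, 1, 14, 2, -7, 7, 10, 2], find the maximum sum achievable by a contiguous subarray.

Using Kadane's algorithm on [-4, 1, 14, 2, -7, 7, 10, 2]:

Scanning through the array:
Position 1 (value 1): max_ending_here = 1, max_so_far = 1
Position 2 (value 14): max_ending_here = 15, max_so_far = 15
Position 3 (value 2): max_ending_here = 17, max_so_far = 17
Position 4 (value -7): max_ending_here = 10, max_so_far = 17
Position 5 (value 7): max_ending_here = 17, max_so_far = 17
Position 6 (value 10): max_ending_here = 27, max_so_far = 27
Position 7 (value 2): max_ending_here = 29, max_so_far = 29

Maximum subarray: [1, 14, 2, -7, 7, 10, 2]
Maximum sum: 29

The maximum subarray is [1, 14, 2, -7, 7, 10, 2] with sum 29. This subarray runs from index 1 to index 7.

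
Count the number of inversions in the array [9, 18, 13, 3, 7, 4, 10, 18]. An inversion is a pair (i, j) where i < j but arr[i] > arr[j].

Finding inversions in [9, 18, 13, 3, 7, 4, 10, 18]:

(0, 3): arr[0]=9 > arr[3]=3
(0, 4): arr[0]=9 > arr[4]=7
(0, 5): arr[0]=9 > arr[5]=4
(1, 2): arr[1]=18 > arr[2]=13
(1, 3): arr[1]=18 > arr[3]=3
(1, 4): arr[1]=18 > arr[4]=7
(1, 5): arr[1]=18 > arr[5]=4
(1, 6): arr[1]=18 > arr[6]=10
(2, 3): arr[2]=13 > arr[3]=3
(2, 4): arr[2]=13 > arr[4]=7
(2, 5): arr[2]=13 > arr[5]=4
(2, 6): arr[2]=13 > arr[6]=10
(4, 5): arr[4]=7 > arr[5]=4

Total inversions: 13

The array has 13 inversion(s): (0,3), (0,4), (0,5), (1,2), (1,3), (1,4), (1,5), (1,6), (2,3), (2,4), (2,5), (2,6), (4,5). Each pair (i,j) satisfies i < j and arr[i] > arr[j].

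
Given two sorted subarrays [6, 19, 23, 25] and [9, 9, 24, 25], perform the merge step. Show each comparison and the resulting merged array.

Merging process:

Compare 6 vs 9: take 6 from left. Merged: [6]
Compare 19 vs 9: take 9 from right. Merged: [6, 9]
Compare 19 vs 9: take 9 from right. Merged: [6, 9, 9]
Compare 19 vs 24: take 19 from left. Merged: [6, 9, 9, 19]
Compare 23 vs 24: take 23 from left. Merged: [6, 9, 9, 19, 23]
Compare 25 vs 24: take 24 from right. Merged: [6, 9, 9, 19, 23, 24]
Compare 25 vs 25: take 25 from left. Merged: [6, 9, 9, 19, 23, 24, 25]
Append remaining from right: [25]. Merged: [6, 9, 9, 19, 23, 24, 25, 25]

Final merged array: [6, 9, 9, 19, 23, 24, 25, 25]
Total comparisons: 7

The merged array is [6, 9, 9, 19, 23, 24, 25, 25], requiring 7 comparisons. The merge step runs in O(n) time where n is the total number of elements.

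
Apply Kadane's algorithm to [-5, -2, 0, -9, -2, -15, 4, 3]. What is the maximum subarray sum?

Using Kadane's algorithm on [-5, -2, 0, -9, -2, -15, 4, 3]:

Scanning through the array:
Position 1 (value -2): max_ending_here = -2, max_so_far = -2
Position 2 (value 0): max_ending_here = 0, max_so_far = 0
Position 3 (value -9): max_ending_here = -9, max_so_far = 0
Position 4 (value -2): max_ending_here = -2, max_so_far = 0
Position 5 (value -15): max_ending_here = -15, max_so_far = 0
Position 6 (value 4): max_ending_here = 4, max_so_far = 4
Position 7 (value 3): max_ending_here = 7, max_so_far = 7

Maximum subarray: [4, 3]
Maximum sum: 7

The maximum subarray is [4, 3] with sum 7. This subarray runs from index 6 to index 7.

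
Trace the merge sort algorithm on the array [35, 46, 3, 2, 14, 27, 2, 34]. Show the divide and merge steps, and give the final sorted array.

Merge sort trace:

Split: [35, 46, 3, 2, 14, 27, 2, 34] -> [35, 46, 3, 2] and [14, 27, 2, 34]
  Split: [35, 46, 3, 2] -> [35, 46] and [3, 2]
    Split: [35, 46] -> [35] and [46]
    Merge: [35] + [46] -> [35, 46]
    Split: [3, 2] -> [3] and [2]
    Merge: [3] + [2] -> [2, 3]
  Merge: [35, 46] + [2, 3] -> [2, 3, 35, 46]
  Split: [14, 27, 2, 34] -> [14, 27] and [2, 34]
    Split: [14, 27] -> [14] and [27]
    Merge: [14] + [27] -> [14, 27]
    Split: [2, 34] -> [2] and [34]
    Merge: [2] + [34] -> [2, 34]
  Merge: [14, 27] + [2, 34] -> [2, 14, 27, 34]
Merge: [2, 3, 35, 46] + [2, 14, 27, 34] -> [2, 2, 3, 14, 27, 34, 35, 46]

Final sorted array: [2, 2, 3, 14, 27, 34, 35, 46]

The merge sort proceeds by recursively splitting the array and merging sorted halves.
After all merges, the sorted array is [2, 2, 3, 14, 27, 34, 35, 46].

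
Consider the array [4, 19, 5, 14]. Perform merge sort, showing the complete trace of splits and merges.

Merge sort trace:

Split: [4, 19, 5, 14] -> [4, 19] and [5, 14]
  Split: [4, 19] -> [4] and [19]
  Merge: [4] + [19] -> [4, 19]
  Split: [5, 14] -> [5] and [14]
  Merge: [5] + [14] -> [5, 14]
Merge: [4, 19] + [5, 14] -> [4, 5, 14, 19]

Final sorted array: [4, 5, 14, 19]

The merge sort proceeds by recursively splitting the array and merging sorted halves.
After all merges, the sorted array is [4, 5, 14, 19].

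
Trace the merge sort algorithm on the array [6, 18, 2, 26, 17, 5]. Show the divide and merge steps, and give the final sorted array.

Merge sort trace:

Split: [6, 18, 2, 26, 17, 5] -> [6, 18, 2] and [26, 17, 5]
  Split: [6, 18, 2] -> [6] and [18, 2]
    Split: [18, 2] -> [18] and [2]
    Merge: [18] + [2] -> [2, 18]
  Merge: [6] + [2, 18] -> [2, 6, 18]
  Split: [26, 17, 5] -> [26] and [17, 5]
    Split: [17, 5] -> [17] and [5]
    Merge: [17] + [5] -> [5, 17]
  Merge: [26] + [5, 17] -> [5, 17, 26]
Merge: [2, 6, 18] + [5, 17, 26] -> [2, 5, 6, 17, 18, 26]

Final sorted array: [2, 5, 6, 17, 18, 26]

The merge sort proceeds by recursively splitting the array and merging sorted halves.
After all merges, the sorted array is [2, 5, 6, 17, 18, 26].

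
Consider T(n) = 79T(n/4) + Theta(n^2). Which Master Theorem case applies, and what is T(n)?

Master Theorem for T(n) = 79T(n/4) + O(n^2):

a = 79, b = 4, c = 2
log_b(a) = log_4(79) = 3.1519

Case 1: c = 2 < log_4(79) = 3.1519
T(n) = O(n^(log_4 79))

For T(n) = 79T(n/4) + O(n^2): log_4(79) = 3.1519. This is Case 1 of the Master Theorem (c < log_b(a), work dominated by leaves), giving O(n^(log_4 79)).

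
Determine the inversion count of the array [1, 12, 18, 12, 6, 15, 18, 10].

Finding inversions in [1, 12, 18, 12, 6, 15, 18, 10]:

(1, 4): arr[1]=12 > arr[4]=6
(1, 7): arr[1]=12 > arr[7]=10
(2, 3): arr[2]=18 > arr[3]=12
(2, 4): arr[2]=18 > arr[4]=6
(2, 5): arr[2]=18 > arr[5]=15
(2, 7): arr[2]=18 > arr[7]=10
(3, 4): arr[3]=12 > arr[4]=6
(3, 7): arr[3]=12 > arr[7]=10
(5, 7): arr[5]=15 > arr[7]=10
(6, 7): arr[6]=18 > arr[7]=10

Total inversions: 10

The array has 10 inversion(s): (1,4), (1,7), (2,3), (2,4), (2,5), (2,7), (3,4), (3,7), (5,7), (6,7). Each pair (i,j) satisfies i < j and arr[i] > arr[j].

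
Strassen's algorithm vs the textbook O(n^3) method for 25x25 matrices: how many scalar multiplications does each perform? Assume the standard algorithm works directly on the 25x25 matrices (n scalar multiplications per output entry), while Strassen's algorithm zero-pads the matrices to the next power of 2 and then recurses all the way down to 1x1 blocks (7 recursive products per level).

Matrix multiplication for 25x25 matrices:

Strassen's algorithm requires power-of-2 dimensions. Pad 25x25 to 32x32 (next power of 2).

Standard algorithm: 25^3 = 15625 multiplications
Strassen's algorithm: 7^(log2(32)) = 7^5 = 16807 multiplications
Difference: 15625 - 16807 = -1182 (Strassen uses MORE here due to padding overhead — for small or just-over-power-of-2 n, padding can outweigh the per-level savings)

Standard: 15625 multiplications (25^3). Strassen: 16807 multiplications (7^5, after padding to 32x32). Strassen reduces 8 recursive multiplications to 7 at each level.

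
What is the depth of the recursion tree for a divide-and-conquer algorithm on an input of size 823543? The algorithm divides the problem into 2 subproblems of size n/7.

For divide and conquer with division factor 7:

Problem sizes at each level:
Level 0: 823543
Level 1: 117649
Level 2: 16807
Level 3: 2401
Level 4: 343
Level 5: 49
Level 6: 7
Level 7: 1

The root is level 0 and the size-1 base case is level 7 (the tree spans levels 0 through 7, i.e. 8 levels counting the root), so the depth is the number of divisions: log_7(823543) = 7

The recursion tree depth is log_7(823543) = 7. At each level, the problem size is divided by 7, so it takes 7 divisions to reduce to a base case of size 1. The algorithm makes 2 recursive calls at each level.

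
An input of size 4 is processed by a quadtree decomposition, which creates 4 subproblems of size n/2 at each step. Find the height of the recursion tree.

For divide and conquer with division factor 2:

Problem sizes at each level:
Level 0: 4
Level 1: 2
Level 2: 1

The root is level 0 and the size-1 base case is level 2 (the tree spans levels 0 through 2, i.e. 3 levels counting the root), so the depth is the number of divisions: log_2(4) = 2

The recursion tree depth is log_2(4) = 2. At each level, the problem size is divided by 2, so it takes 2 divisions to reduce to a base case of size 1. The algorithm makes 4 recursive calls at each level.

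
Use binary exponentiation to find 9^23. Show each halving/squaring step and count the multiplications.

Computing 9^23 by squaring (build up from 9^1; each line after the first costs one multiplication):

9^1 = 9
9^2 = (9^1)^2 = 9^2 = 81
9^4 = (9^2)^2 = 81^2 = 6561
9^5 = 9 * 9^4 = 9 * 6561 = 59049
9^10 = (9^5)^2 = 59049^2 = 3486784401
9^11 = 9 * 9^10 = 9 * 3486784401 = 31381059609
9^22 = (9^11)^2 = 31381059609^2 = 984770902183611232881
9^23 = 9 * 9^22 = 9 * 984770902183611232881 = 8862938119652501095929

Result: 8862938119652501095929
Multiplications needed: 7 (7 lines after 9^1)

9^23 = 8862938119652501095929. Using exponentiation by squaring, this requires 7 multiplications. The key idea: if the exponent is even, square the half-power; if odd, multiply by the base once.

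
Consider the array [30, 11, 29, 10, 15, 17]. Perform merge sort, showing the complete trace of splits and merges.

Merge sort trace:

Split: [30, 11, 29, 10, 15, 17] -> [30, 11, 29] and [10, 15, 17]
  Split: [30, 11, 29] -> [30] and [11, 29]
    Split: [11, 29] -> [11] and [29]
    Merge: [11] + [29] -> [11, 29]
  Merge: [30] + [11, 29] -> [11, 29, 30]
  Split: [10, 15, 17] -> [10] and [15, 17]
    Split: [15, 17] -> [15] and [17]
    Merge: [15] + [17] -> [15, 17]
  Merge: [10] + [15, 17] -> [10, 15, 17]
Merge: [11, 29, 30] + [10, 15, 17] -> [10, 11, 15, 17, 29, 30]

Final sorted array: [10, 11, 15, 17, 29, 30]

The merge sort proceeds by recursively splitting the array and merging sorted halves.
After all merges, the sorted array is [10, 11, 15, 17, 29, 30].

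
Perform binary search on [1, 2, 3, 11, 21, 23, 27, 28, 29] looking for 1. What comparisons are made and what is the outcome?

Binary search for 1 in [1, 2, 3, 11, 21, 23, 27, 28, 29]:

lo=0, hi=8, mid=4, arr[mid]=21 -> 21 > 1, search left half
lo=0, hi=3, mid=1, arr[mid]=2 -> 2 > 1, search left half
lo=0, hi=0, mid=0, arr[mid]=1 -> Found target at index 0!

Binary search finds 1 at index 0 after 3 comparisons. The search repeatedly halves the search space by comparing with the middle element.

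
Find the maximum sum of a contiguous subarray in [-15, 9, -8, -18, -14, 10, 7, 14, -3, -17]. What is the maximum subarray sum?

Using Kadane's algorithm on [-15, 9, -8, -18, -14, 10, 7, 14, -3, -17]:

Scanning through the array:
Position 1 (value 9): max_ending_here = 9, max_so_far = 9
Position 2 (value -8): max_ending_here = 1, max_so_far = 9
Position 3 (value -18): max_ending_here = -17, max_so_far = 9
Position 4 (value -14): max_ending_here = -14, max_so_far = 9
Position 5 (value 10): max_ending_here = 10, max_so_far = 10
Position 6 (value 7): max_ending_here = 17, max_so_far = 17
Position 7 (value 14): max_ending_here = 31, max_so_far = 31
Position 8 (value -3): max_ending_here = 28, max_so_far = 31
Position 9 (value -17): max_ending_here = 11, max_so_far = 31

Maximum subarray: [10, 7, 14]
Maximum sum: 31

The maximum subarray is [10, 7, 14] with sum 31. This subarray runs from index 5 to index 7.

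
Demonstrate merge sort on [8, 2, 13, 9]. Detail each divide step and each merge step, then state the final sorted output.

Merge sort trace:

Split: [8, 2, 13, 9] -> [8, 2] and [13, 9]
  Split: [8, 2] -> [8] and [2]
  Merge: [8] + [2] -> [2, 8]
  Split: [13, 9] -> [13] and [9]
  Merge: [13] + [9] -> [9, 13]
Merge: [2, 8] + [9, 13] -> [2, 8, 9, 13]

Final sorted array: [2, 8, 9, 13]

The merge sort proceeds by recursively splitting the array and merging sorted halves.
After all merges, the sorted array is [2, 8, 9, 13].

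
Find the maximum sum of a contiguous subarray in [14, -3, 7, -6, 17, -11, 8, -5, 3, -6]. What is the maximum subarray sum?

Using Kadane's algorithm on [14, -3, 7, -6, 17, -11, 8, -5, 3, -6]:

Scanning through the array:
Position 1 (value -3): max_ending_here = 11, max_so_far = 14
Position 2 (value 7): max_ending_here = 18, max_so_far = 18
Position 3 (value -6): max_ending_here = 12, max_so_far = 18
Position 4 (value 17): max_ending_here = 29, max_so_far = 29
Position 5 (value -11): max_ending_here = 18, max_so_far = 29
Position 6 (value 8): max_ending_here = 26, max_so_far = 29
Position 7 (value -5): max_ending_here = 21, max_so_far = 29
Position 8 (value 3): max_ending_here = 24, max_so_far = 29
Position 9 (value -6): max_ending_here = 18, max_so_far = 29

Maximum subarray: [14, -3, 7, -6, 17]
Maximum sum: 29

The maximum subarray is [14, -3, 7, -6, 17] with sum 29. This subarray runs from index 0 to index 4.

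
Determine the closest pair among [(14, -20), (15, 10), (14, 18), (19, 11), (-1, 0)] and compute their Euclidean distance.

Computing all pairwise distances among 5 points:

d((14, -20), (15, 10)) = 30.0167
d((14, -20), (14, 18)) = 38.0
d((14, -20), (19, 11)) = 31.4006
d((14, -20), (-1, 0)) = 25.0
d((15, 10), (14, 18)) = 8.0623
d((15, 10), (19, 11)) = 4.1231 <-- minimum
d((15, 10), (-1, 0)) = 18.868
d((14, 18), (19, 11)) = 8.6023
d((14, 18), (-1, 0)) = 23.4307
d((19, 11), (-1, 0)) = 22.8254

Closest pair: (15, 10) and (19, 11) with distance 4.1231

The closest pair is (15, 10) and (19, 11) with Euclidean distance 4.1231. For 5 points, brute-force pairwise comparison is shown above. For large n, the divide-and-conquer algorithm (sort by x, recurse on halves, check the dividing strip) achieves O(n log n).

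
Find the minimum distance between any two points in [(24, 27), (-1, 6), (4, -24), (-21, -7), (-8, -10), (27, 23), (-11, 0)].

Computing all pairwise distances among 7 points:

d((24, 27), (-1, 6)) = 32.6497
d((24, 27), (4, -24)) = 54.7814
d((24, 27), (-21, -7)) = 56.4004
d((24, 27), (-8, -10)) = 48.9183
d((24, 27), (27, 23)) = 5.0 <-- minimum
d((24, 27), (-11, 0)) = 44.2041
d((-1, 6), (4, -24)) = 30.4138
d((-1, 6), (-21, -7)) = 23.8537
d((-1, 6), (-8, -10)) = 17.4642
d((-1, 6), (27, 23)) = 32.7567
d((-1, 6), (-11, 0)) = 11.6619
d((4, -24), (-21, -7)) = 30.2324
d((4, -24), (-8, -10)) = 18.4391
d((4, -24), (27, 23)) = 52.3259
d((4, -24), (-11, 0)) = 28.3019
d((-21, -7), (-8, -10)) = 13.3417
d((-21, -7), (27, 23)) = 56.6039
d((-21, -7), (-11, 0)) = 12.2066
d((-8, -10), (27, 23)) = 48.1041
d((-8, -10), (-11, 0)) = 10.4403
d((27, 23), (-11, 0)) = 44.4185

Closest pair: (24, 27) and (27, 23) with distance 5.0

The closest pair is (24, 27) and (27, 23) with Euclidean distance 5.0. For 7 points, brute-force pairwise comparison is shown above. For large n, the divide-and-conquer algorithm (sort by x, recurse on halves, check the dividing strip) achieves O(n log n).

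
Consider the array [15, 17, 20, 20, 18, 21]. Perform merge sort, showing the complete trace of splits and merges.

Merge sort trace:

Split: [15, 17, 20, 20, 18, 21] -> [15, 17, 20] and [20, 18, 21]
  Split: [15, 17, 20] -> [15] and [17, 20]
    Split: [17, 20] -> [17] and [20]
    Merge: [17] + [20] -> [17, 20]
  Merge: [15] + [17, 20] -> [15, 17, 20]
  Split: [20, 18, 21] -> [20] and [18, 21]
    Split: [18, 21] -> [18] and [21]
    Merge: [18] + [21] -> [18, 21]
  Merge: [20] + [18, 21] -> [18, 20, 21]
Merge: [15, 17, 20] + [18, 20, 21] -> [15, 17, 18, 20, 20, 21]

Final sorted array: [15, 17, 18, 20, 20, 21]

The merge sort proceeds by recursively splitting the array and merging sorted halves.
After all merges, the sorted array is [15, 17, 18, 20, 20, 21].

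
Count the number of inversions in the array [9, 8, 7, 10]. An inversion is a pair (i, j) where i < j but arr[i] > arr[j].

Finding inversions in [9, 8, 7, 10]:

(0, 1): arr[0]=9 > arr[1]=8
(0, 2): arr[0]=9 > arr[2]=7
(1, 2): arr[1]=8 > arr[2]=7

Total inversions: 3

The array has 3 inversion(s): (0,1), (0,2), (1,2). Each pair (i,j) satisfies i < j and arr[i] > arr[j].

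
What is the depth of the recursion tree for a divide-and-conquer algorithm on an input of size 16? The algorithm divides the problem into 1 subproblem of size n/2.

For divide and conquer with division factor 2:

Problem sizes at each level:
Level 0: 16
Level 1: 8
Level 2: 4
Level 3: 2
Level 4: 1

The root is level 0 and the size-1 base case is level 4 (the tree spans levels 0 through 4, i.e. 5 levels counting the root), so the depth is the number of divisions: log_2(16) = 4

The recursion tree depth is log_2(16) = 4. At each level, the problem size is divided by 2, so it takes 4 divisions to reduce to a base case of size 1. The algorithm makes 1 recursive call at each level.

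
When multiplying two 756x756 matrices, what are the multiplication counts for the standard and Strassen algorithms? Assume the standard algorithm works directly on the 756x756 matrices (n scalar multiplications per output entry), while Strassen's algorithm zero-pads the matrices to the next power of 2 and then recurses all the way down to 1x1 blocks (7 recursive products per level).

Matrix multiplication for 756x756 matrices:

Strassen's algorithm requires power-of-2 dimensions. Pad 756x756 to 1024x1024 (next power of 2).

Standard algorithm: 756^3 = 432081216 multiplications
Strassen's algorithm: 7^(log2(1024)) = 7^10 = 282475249 multiplications
Savings: 432081216 - 282475249 = 149605967 multiplications

Standard: 432081216 multiplications (756^3). Strassen: 282475249 multiplications (7^10, after padding to 1024x1024). Strassen reduces 8 recursive multiplications to 7 at each level.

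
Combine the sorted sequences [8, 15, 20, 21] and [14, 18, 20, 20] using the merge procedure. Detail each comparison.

Merging process:

Compare 8 vs 14: take 8 from left. Merged: [8]
Compare 15 vs 14: take 14 from right. Merged: [8, 14]
Compare 15 vs 18: take 15 from left. Merged: [8, 14, 15]
Compare 20 vs 18: take 18 from right. Merged: [8, 14, 15, 18]
Compare 20 vs 20: take 20 from left. Merged: [8, 14, 15, 18, 20]
Compare 21 vs 20: take 20 from right. Merged: [8, 14, 15, 18, 20, 20]
Compare 21 vs 20: take 20 from right. Merged: [8, 14, 15, 18, 20, 20, 20]
Append remaining from left: [21]. Merged: [8, 14, 15, 18, 20, 20, 20, 21]

Final merged array: [8, 14, 15, 18, 20, 20, 20, 21]
Total comparisons: 7

The merged array is [8, 14, 15, 18, 20, 20, 20, 21], requiring 7 comparisons. The merge step runs in O(n) time where n is the total number of elements.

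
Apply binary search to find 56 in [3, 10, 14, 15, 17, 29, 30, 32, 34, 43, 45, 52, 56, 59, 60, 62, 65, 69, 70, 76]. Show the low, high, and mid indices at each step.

Binary search for 56 in [3, 10, 14, 15, 17, 29, 30, 32, 34, 43, 45, 52, 56, 59, 60, 62, 65, 69, 70, 76]:

lo=0, hi=19, mid=9, arr[mid]=43 -> 43 < 56, search right half
lo=10, hi=19, mid=14, arr[mid]=60 -> 60 > 56, search left half
lo=10, hi=13, mid=11, arr[mid]=52 -> 52 < 56, search right half
lo=12, hi=13, mid=12, arr[mid]=56 -> Found target at index 12!

Binary search finds 56 at index 12 after 4 comparisons. The search repeatedly halves the search space by comparing with the middle element.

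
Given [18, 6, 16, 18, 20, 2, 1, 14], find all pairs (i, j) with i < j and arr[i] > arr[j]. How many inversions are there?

Finding inversions in [18, 6, 16, 18, 20, 2, 1, 14]:

(0, 1): arr[0]=18 > arr[1]=6
(0, 2): arr[0]=18 > arr[2]=16
(0, 5): arr[0]=18 > arr[5]=2
(0, 6): arr[0]=18 > arr[6]=1
(0, 7): arr[0]=18 > arr[7]=14
(1, 5): arr[1]=6 > arr[5]=2
(1, 6): arr[1]=6 > arr[6]=1
(2, 5): arr[2]=16 > arr[5]=2
(2, 6): arr[2]=16 > arr[6]=1
(2, 7): arr[2]=16 > arr[7]=14
(3, 5): arr[3]=18 > arr[5]=2
(3, 6): arr[3]=18 > arr[6]=1
(3, 7): arr[3]=18 > arr[7]=14
(4, 5): arr[4]=20 > arr[5]=2
(4, 6): arr[4]=20 > arr[6]=1
(4, 7): arr[4]=20 > arr[7]=14
(5, 6): arr[5]=2 > arr[6]=1

Total inversions: 17

The array has 17 inversion(s): (0,1), (0,2), (0,5), (0,6), (0,7), (1,5), (1,6), (2,5), (2,6), (2,7), (3,5), (3,6), (3,7), (4,5), (4,6), (4,7), (5,6). Each pair (i,j) satisfies i < j and arr[i] > arr[j].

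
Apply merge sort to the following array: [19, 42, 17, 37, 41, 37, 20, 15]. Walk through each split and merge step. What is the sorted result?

Merge sort trace:

Split: [19, 42, 17, 37, 41, 37, 20, 15] -> [19, 42, 17, 37] and [41, 37, 20, 15]
  Split: [19, 42, 17, 37] -> [19, 42] and [17, 37]
    Split: [19, 42] -> [19] and [42]
    Merge: [19] + [42] -> [19, 42]
    Split: [17, 37] -> [17] and [37]
    Merge: [17] + [37] -> [17, 37]
  Merge: [19, 42] + [17, 37] -> [17, 19, 37, 42]
  Split: [41, 37, 20, 15] -> [41, 37] and [20, 15]
    Split: [41, 37] -> [41] and [37]
    Merge: [41] + [37] -> [37, 41]
    Split: [20, 15] -> [20] and [15]
    Merge: [20] + [15] -> [15, 20]
  Merge: [37, 41] + [15, 20] -> [15, 20, 37, 41]
Merge: [17, 19, 37, 42] + [15, 20, 37, 41] -> [15, 17, 19, 20, 37, 37, 41, 42]

Final sorted array: [15, 17, 19, 20, 37, 37, 41, 42]

The merge sort proceeds by recursively splitting the array and merging sorted halves.
After all merges, the sorted array is [15, 17, 19, 20, 37, 37, 41, 42].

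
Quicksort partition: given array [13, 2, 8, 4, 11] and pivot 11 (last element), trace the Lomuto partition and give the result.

Lomuto partition with pivot = 11:

Initial array: [13, 2, 8, 4, 11]

arr[0]=13 > 11: no swap
arr[1]=2 <= 11: swap with position 0, array becomes [2, 13, 8, 4, 11]
arr[2]=8 <= 11: swap with position 1, array becomes [2, 8, 13, 4, 11]
arr[3]=4 <= 11: swap with position 2, array becomes [2, 8, 4, 13, 11]

Place pivot at position 3: [2, 8, 4, 11, 13]
Pivot position: 3

After partitioning with pivot 11, the array becomes [2, 8, 4, 11, 13]. The pivot is placed at index 3. All elements to the left of the pivot are <= 11, and all elements to the right are > 11.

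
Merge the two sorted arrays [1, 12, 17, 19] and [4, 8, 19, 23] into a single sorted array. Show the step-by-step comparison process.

Merging process:

Compare 1 vs 4: take 1 from left. Merged: [1]
Compare 12 vs 4: take 4 from right. Merged: [1, 4]
Compare 12 vs 8: take 8 from right. Merged: [1, 4, 8]
Compare 12 vs 19: take 12 from left. Merged: [1, 4, 8, 12]
Compare 17 vs 19: take 17 from left. Merged: [1, 4, 8, 12, 17]
Compare 19 vs 19: take 19 from left. Merged: [1, 4, 8, 12, 17, 19]
Append remaining from right: [19, 23]. Merged: [1, 4, 8, 12, 17, 19, 19, 23]

Final merged array: [1, 4, 8, 12, 17, 19, 19, 23]
Total comparisons: 6

The merged array is [1, 4, 8, 12, 17, 19, 19, 23], requiring 6 comparisons. The merge step runs in O(n) time where n is the total number of elements.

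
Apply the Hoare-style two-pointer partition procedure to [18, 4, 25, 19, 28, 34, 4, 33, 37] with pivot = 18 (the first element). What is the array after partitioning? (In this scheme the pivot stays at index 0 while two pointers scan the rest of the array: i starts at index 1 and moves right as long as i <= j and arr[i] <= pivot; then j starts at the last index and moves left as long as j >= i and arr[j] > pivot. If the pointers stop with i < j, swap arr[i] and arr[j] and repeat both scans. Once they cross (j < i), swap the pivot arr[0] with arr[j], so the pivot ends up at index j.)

Hoare-style two-pointer partition with pivot = 18:

Initial array: [18, 4, 25, 19, 28, 34, 4, 33, 37]

Pointers start at i = 1, j = 8.
i stops at index 2 (arr[2]=25 > 18), j stops at index 6 (arr[6]=4 <= 18): swap arr[2] and arr[6], array becomes [18, 4, 4, 19, 28, 34, 25, 33, 37]
i ends at 3, j ends at 2: the pointers have crossed (j < i), so scanning stops.

Swap pivot arr[0] with arr[2] to place pivot at position 2: [4, 4, 18, 19, 28, 34, 25, 33, 37]
Pivot position: 2

After partitioning with pivot 18, the array becomes [4, 4, 18, 19, 28, 34, 25, 33, 37]. The pivot is placed at index 2. All elements to the left of the pivot are <= 18, and all elements to the right are > 18.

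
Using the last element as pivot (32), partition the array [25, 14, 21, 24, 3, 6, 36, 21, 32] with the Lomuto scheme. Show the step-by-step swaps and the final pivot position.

Lomuto partition with pivot = 32:

Initial array: [25, 14, 21, 24, 3, 6, 36, 21, 32]

arr[0]=25 <= 32: swap with position 0, array becomes [25, 14, 21, 24, 3, 6, 36, 21, 32]
arr[1]=14 <= 32: swap with position 1, array becomes [25, 14, 21, 24, 3, 6, 36, 21, 32]
arr[2]=21 <= 32: swap with position 2, array becomes [25, 14, 21, 24, 3, 6, 36, 21, 32]
arr[3]=24 <= 32: swap with position 3, array becomes [25, 14, 21, 24, 3, 6, 36, 21, 32]
arr[4]=3 <= 32: swap with position 4, array becomes [25, 14, 21, 24, 3, 6, 36, 21, 32]
arr[5]=6 <= 32: swap with position 5, array becomes [25, 14, 21, 24, 3, 6, 36, 21, 32]
arr[6]=36 > 32: no swap
arr[7]=21 <= 32: swap with position 6, array becomes [25, 14, 21, 24, 3, 6, 21, 36, 32]

Place pivot at position 7: [25, 14, 21, 24, 3, 6, 21, 32, 36]
Pivot position: 7

After partitioning with pivot 32, the array becomes [25, 14, 21, 24, 3, 6, 21, 32, 36]. The pivot is placed at index 7. All elements to the left of the pivot are <= 32, and all elements to the right are > 32.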